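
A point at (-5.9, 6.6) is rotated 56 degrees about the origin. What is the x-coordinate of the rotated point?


x' = x*cos(theta) - y*sin(theta)
cos(56 deg) = 0.5592, sin(56 deg) = 0.829
x' = -5.9 * 0.5592 - 6.6 * 0.829
= -3.2992 - 5.4716
= -8.7709


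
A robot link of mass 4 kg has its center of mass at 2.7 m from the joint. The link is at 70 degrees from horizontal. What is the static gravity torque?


tau = m*g*L*cos(angle)
= 4 * 9.81 * 2.7 * cos(70 deg)
= 4 * 9.81 * 2.7 * 0.342
= 36.2364 Nm


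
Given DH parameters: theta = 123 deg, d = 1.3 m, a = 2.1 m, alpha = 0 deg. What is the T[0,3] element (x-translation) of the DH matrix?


T[0,3] = a * cos(theta)
= 2.1 * cos(123 deg)
= 2.1 * -0.5446
= -1.1437


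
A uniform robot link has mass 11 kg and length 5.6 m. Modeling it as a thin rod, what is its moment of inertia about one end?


I = (1/3) * m * L^2
= (1/3) * 11 * 5.6^2
= 0.333333 * 11 * 31.36
= 114.9867 kg*m^2


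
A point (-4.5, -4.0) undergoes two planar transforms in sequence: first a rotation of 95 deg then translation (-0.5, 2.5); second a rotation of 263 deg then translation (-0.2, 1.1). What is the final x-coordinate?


After transform 1:
x1 = cos(95)*-4.5 - sin(95)*-4.0 + -0.5 = 3.877
y1 = sin(95)*-4.5 + cos(95)*-4.0 + 2.5 = -1.6343
After transform 2:
x2 = cos(263)*3.877 - sin(263)*-1.6343 + -0.2
= -2.2946


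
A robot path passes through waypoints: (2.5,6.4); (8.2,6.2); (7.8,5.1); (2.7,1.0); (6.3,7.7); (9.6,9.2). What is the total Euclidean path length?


Segment lengths:
  seg1 = sqrt((5.7)^2 + (-0.2)^2) = 5.7035
  seg2 = sqrt((-0.4)^2 + (-1.1)^2) = 1.1705
  seg3 = sqrt((-5.1)^2 + (-4.1)^2) = 6.5437
  seg4 = sqrt((3.6)^2 + (6.7)^2) = 7.6059
  seg5 = sqrt((3.3)^2 + (1.5)^2) = 3.6249
Total = 24.6485


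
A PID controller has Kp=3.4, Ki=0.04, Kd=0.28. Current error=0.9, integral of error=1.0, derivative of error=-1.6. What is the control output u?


u = Kp*e + Ki*int(e) + Kd*de/dt
= 3.4*0.9 + 0.04*1.0 + 0.28*(-1.6)
= 3.06 + 0.04 + -0.448
= 2.652


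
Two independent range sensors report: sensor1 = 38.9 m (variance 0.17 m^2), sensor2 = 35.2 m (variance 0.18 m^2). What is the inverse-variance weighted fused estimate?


w1 = (1/var1) / (1/var1 + 1/var2)
   = 5.8824 / (5.8824 + 5.5556) = 0.5143
w2 = 1 - w1 = 0.4857
fused = w1*s1 + w2*s2 = 20.0057 + 17.0971
= 37.1029 m


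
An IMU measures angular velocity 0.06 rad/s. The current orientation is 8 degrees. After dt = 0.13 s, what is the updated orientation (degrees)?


delta_theta = w * dt = 0.06 * 0.13 = 0.0078 rad
= 0.4469 deg
theta_new = 8 + 0.4469 = 8.4469 deg


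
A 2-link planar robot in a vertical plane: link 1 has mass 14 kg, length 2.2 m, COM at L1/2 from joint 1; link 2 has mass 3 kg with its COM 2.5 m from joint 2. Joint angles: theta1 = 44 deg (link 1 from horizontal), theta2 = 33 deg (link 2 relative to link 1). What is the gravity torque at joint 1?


Horizontal distance from joint 1 to link-1 COM:
  x_c1 = (L1/2)*cos(t1) = 1.1 * 0.7193 = 0.7913 m
Horizontal distance from joint 1 to link-2 COM:
  x_c2 = L1*cos(t1) + Lc2*cos(t1+t2)
       = 2.2*0.7193 + 2.5*0.225 = 2.1449 m
tau1 = m1*g*x_c1 + m2*g*x_c2
     = 14*9.81*0.7913 + 3*9.81*2.1449
     = 108.6735 + 63.1251
     = 171.7987 Nm


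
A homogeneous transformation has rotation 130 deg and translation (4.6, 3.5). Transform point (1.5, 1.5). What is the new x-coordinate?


x' = cos(theta)*px - sin(theta)*py + tx
= -0.6428*1.5 - 0.766*1.5 + 4.6
= 2.4868


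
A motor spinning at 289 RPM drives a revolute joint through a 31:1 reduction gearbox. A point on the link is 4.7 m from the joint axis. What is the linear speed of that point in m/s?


omega_motor = 289 * 2*pi/60 = 30.264 rad/s
omega_joint = omega_motor / 31 = 0.9763 rad/s
v = omega_joint * r = 0.9763 * 4.7
= 4.5884 m/s


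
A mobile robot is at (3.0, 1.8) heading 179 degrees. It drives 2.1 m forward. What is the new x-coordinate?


x_new = x0 + d*cos(theta)
= 3.0 + 2.1*cos(179)
= 3.0 + -2.0997
= 0.9003


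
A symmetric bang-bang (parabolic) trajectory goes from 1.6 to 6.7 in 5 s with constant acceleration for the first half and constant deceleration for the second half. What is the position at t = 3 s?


Symmetric rest-to-rest: each phase covers (pf-p0)/2 in time T/2. 0.5*a*(T/2)^2 = (pf-p0)/2 => a = 4*(pf-p0)/T^2
a = 4*(6.7-1.6)/5^2 = 0.816
t = 3 is in the deceleration phase (t > T/2).
p = pf - 0.5*a*(T-t)^2 = 6.7 - 0.5*0.816*2^2
= 5.068


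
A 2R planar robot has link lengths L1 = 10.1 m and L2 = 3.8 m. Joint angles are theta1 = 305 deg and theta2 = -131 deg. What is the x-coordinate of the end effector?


Convert angles to radians: theta1 = 5.3233, theta2 = -2.2864
x = L1*cos(theta1) + L2*cos(theta1+theta2)
x = 5.7931 + -3.7792
x = 2.0139


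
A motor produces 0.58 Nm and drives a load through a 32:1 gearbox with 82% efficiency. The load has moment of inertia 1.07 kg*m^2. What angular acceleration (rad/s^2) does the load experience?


tau_out = tau_motor * N * eta
= 0.58 * 32 * 0.82 = 15.2192 Nm
alpha = tau_out / I = 15.2192 / 1.07
= 14.2236 rad/s^2


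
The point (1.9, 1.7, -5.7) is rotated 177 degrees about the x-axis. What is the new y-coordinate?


Rotation about x-axis: y' = y*cos(theta) - z*sin(theta)
= 1.7 * -0.9986 - -5.7 * 0.0523
= -1.3994


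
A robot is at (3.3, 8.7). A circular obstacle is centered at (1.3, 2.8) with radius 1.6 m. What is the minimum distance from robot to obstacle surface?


center_dist = sqrt((3.3-1.3)^2 + (8.7-2.8)^2)
= sqrt(4.0 + 34.81)
= 6.2298
min_dist = center_dist - radius = 6.2298 - 1.6 = 4.6298 m


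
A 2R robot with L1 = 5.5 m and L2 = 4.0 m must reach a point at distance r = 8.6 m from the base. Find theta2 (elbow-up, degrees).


cos(theta2) = (r^2 - L1^2 - L2^2) / (2*L1*L2)
cos(theta2) = (73.96 - 30.25 - 16.0) / 44.0
cos(theta2) = 0.629773
theta2 = 50.9666 degrees


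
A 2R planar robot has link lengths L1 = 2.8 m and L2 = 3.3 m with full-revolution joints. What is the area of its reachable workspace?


r_max = L1 + L2 = 6.1 m
r_min = |L1 - L2| = 0.5 m
Area = pi*(r_max^2 - r_min^2)
= pi*(37.21 - 0.25)
= pi * 36.96
= 116.1133 m^2


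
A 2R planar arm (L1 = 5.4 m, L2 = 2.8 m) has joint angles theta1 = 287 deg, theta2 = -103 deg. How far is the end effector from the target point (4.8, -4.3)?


End effector via forward kinematics:
x = L1*cos(t1) + L2*cos(t1+t2) = -1.2144
y = L1*sin(t1) + L2*sin(t1+t2) = -5.3594
Distance to target:
d = sqrt((4.8 - -1.2144)^2 + (-4.3 - -5.3594)^2)
= sqrt(36.1727 + 1.1223)
= 6.107 m


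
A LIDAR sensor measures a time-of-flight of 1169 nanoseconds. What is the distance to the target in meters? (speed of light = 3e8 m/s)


tof = 1169 ns = 1.169e-06 s
dist = c * tof / 2
= 3e8 * 1.169e-06 / 2
= 175.35 m


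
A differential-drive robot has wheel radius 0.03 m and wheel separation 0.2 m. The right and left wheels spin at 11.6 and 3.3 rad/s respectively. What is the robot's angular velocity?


vR = r*wR = 0.03*11.6 = 0.348 m/s
vL = r*wL = 0.03*3.3 = 0.099 m/s
v = (vR+vL)/2 = 0.2235 m/s
omega = (vR-vL)/L = 1.245 rad/s
angular velocity = 1.245 rad/s


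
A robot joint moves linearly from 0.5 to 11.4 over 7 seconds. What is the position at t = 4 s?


s = t/T = 4/7 = 0.5714
p(t) = p0 + (pf-p0)*s
= 0.5 + (11.4 - 0.5) * 0.5714
= 6.7286


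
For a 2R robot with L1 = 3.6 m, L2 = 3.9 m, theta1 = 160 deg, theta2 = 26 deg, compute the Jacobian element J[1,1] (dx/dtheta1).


J[1,1] = -L1*sin(t1) - L2*sin(t1+t2)
= -3.6*sin(160) - 3.9*sin(186)
= -0.8236


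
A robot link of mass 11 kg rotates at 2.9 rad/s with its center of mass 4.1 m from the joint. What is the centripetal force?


F = m * omega^2 * r
= 11 * 2.9^2 * 4.1
= 11 * 8.41 * 4.1
= 379.291 N


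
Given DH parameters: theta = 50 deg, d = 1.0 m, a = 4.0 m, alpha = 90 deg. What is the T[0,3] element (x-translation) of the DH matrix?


T[0,3] = a * cos(theta)
= 4.0 * cos(50 deg)
= 4.0 * 0.6428
= 2.5712


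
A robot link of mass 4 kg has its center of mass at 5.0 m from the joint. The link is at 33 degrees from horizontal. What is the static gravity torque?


tau = m*g*L*cos(angle)
= 4 * 9.81 * 5.0 * cos(33 deg)
= 4 * 9.81 * 5.0 * 0.8387
= 164.5472 Nm


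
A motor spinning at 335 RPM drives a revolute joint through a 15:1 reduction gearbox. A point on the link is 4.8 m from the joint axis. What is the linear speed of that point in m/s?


omega_motor = 335 * 2*pi/60 = 35.0811 rad/s
omega_joint = omega_motor / 15 = 2.3387 rad/s
v = omega_joint * r = 2.3387 * 4.8
= 11.226 m/s


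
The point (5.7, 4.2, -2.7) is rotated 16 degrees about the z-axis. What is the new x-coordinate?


Rotation about z-axis: x' = x*cos(theta) - y*sin(theta)
= 5.7 * 0.9613 - 4.2 * 0.2756
= 4.3215


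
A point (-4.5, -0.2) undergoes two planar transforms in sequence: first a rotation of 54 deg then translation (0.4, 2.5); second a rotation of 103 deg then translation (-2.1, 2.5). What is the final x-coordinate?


After transform 1:
x1 = cos(54)*-4.5 - sin(54)*-0.2 + 0.4 = -2.0832
y1 = sin(54)*-4.5 + cos(54)*-0.2 + 2.5 = -1.2581
After transform 2:
x2 = cos(103)*-2.0832 - sin(103)*-1.2581 + -2.1
= -0.4055


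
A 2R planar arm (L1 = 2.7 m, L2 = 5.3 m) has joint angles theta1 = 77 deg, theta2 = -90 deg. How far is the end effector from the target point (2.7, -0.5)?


End effector via forward kinematics:
x = L1*cos(t1) + L2*cos(t1+t2) = 5.7715
y = L1*sin(t1) + L2*sin(t1+t2) = 1.4386
Distance to target:
d = sqrt((2.7 - 5.7715)^2 + (-0.5 - 1.4386)^2)
= sqrt(9.4343 + 3.758)
= 3.6321 m


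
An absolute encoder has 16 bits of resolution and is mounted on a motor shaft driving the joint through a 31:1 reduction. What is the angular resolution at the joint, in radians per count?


counts = 2^16 = 65536
effective counts at joint = 65536 * 31 = 2031616
resolution = 2*pi / 2031616
= 3.0927e-06 rad/count


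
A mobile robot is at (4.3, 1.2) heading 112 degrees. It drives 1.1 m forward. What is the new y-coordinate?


y_new = y0 + d*sin(theta)
= 1.2 + 1.1*sin(112)
= 1.2 + 1.0199
= 2.2199


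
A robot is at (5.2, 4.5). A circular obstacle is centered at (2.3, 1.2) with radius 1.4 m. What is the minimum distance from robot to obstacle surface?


center_dist = sqrt((5.2-2.3)^2 + (4.5-1.2)^2)
= sqrt(8.41 + 10.89)
= 4.3932
min_dist = center_dist - radius = 4.3932 - 1.4 = 2.9932 m


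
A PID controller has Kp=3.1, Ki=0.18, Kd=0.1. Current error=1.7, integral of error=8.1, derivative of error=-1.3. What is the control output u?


u = Kp*e + Ki*int(e) + Kd*de/dt
= 3.1*1.7 + 0.18*8.1 + 0.1*(-1.3)
= 5.27 + 1.458 + -0.13
= 6.598


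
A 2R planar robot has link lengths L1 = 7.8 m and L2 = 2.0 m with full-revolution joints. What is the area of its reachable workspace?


r_max = L1 + L2 = 9.8 m
r_min = |L1 - L2| = 5.8 m
Area = pi*(r_max^2 - r_min^2)
= pi*(96.04 - 33.64)
= pi * 62.4
= 196.0354 m^2


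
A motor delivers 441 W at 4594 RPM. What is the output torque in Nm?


omega = 4594 * 2*pi/60 = 481.0826 rad/s
tau = P / omega = 441 / 481.0826
= 0.9167 Nm


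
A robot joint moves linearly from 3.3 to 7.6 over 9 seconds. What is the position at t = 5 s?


s = t/T = 5/9 = 0.5556
p(t) = p0 + (pf-p0)*s
= 3.3 + (7.6 - 3.3) * 0.5556
= 5.6889


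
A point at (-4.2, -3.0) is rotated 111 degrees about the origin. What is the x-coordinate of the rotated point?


x' = x*cos(theta) - y*sin(theta)
cos(111 deg) = -0.3584, sin(111 deg) = 0.9336
x' = -4.2 * -0.3584 - -3.0 * 0.9336
= 1.5051 - -2.8007
= 4.3059


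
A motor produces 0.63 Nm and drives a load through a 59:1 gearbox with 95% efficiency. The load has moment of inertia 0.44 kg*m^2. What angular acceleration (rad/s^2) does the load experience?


tau_out = tau_motor * N * eta
= 0.63 * 59 * 0.95 = 35.3115 Nm
alpha = tau_out / I = 35.3115 / 0.44
= 80.2534 rad/s^2


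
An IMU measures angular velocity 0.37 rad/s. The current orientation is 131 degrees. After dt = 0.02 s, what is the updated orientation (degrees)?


delta_theta = w * dt = 0.37 * 0.02 = 0.0074 rad
= 0.424 deg
theta_new = 131 + 0.424 = 131.424 deg


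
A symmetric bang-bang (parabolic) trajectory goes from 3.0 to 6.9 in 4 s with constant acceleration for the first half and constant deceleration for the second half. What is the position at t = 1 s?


Symmetric rest-to-rest: each phase covers (pf-p0)/2 in time T/2. 0.5*a*(T/2)^2 = (pf-p0)/2 => a = 4*(pf-p0)/T^2
a = 4*(6.9-3.0)/4^2 = 0.975
t = 1 is in the acceleration phase (t <= T/2).
p = p0 + 0.5*a*t^2 = 3.0 + 0.5*0.975*1^2
= 3.4875


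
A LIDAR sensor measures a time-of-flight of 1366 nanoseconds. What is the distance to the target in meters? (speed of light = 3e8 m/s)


tof = 1366 ns = 1.366e-06 s
dist = c * tof / 2
= 3e8 * 1.366e-06 / 2
= 204.9 m


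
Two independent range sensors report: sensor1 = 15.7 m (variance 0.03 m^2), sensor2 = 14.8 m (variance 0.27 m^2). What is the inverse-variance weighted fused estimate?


w1 = (1/var1) / (1/var1 + 1/var2)
   = 33.3333 / (33.3333 + 3.7037) = 0.9
w2 = 1 - w1 = 0.1
fused = w1*s1 + w2*s2 = 14.13 + 1.48
= 15.61 m


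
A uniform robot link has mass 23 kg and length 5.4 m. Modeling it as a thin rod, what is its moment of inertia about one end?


I = (1/3) * m * L^2
= (1/3) * 23 * 5.4^2
= 0.333333 * 23 * 29.16
= 223.56 kg*m^2


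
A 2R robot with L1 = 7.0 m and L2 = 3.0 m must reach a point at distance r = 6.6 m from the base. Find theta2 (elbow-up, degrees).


cos(theta2) = (r^2 - L1^2 - L2^2) / (2*L1*L2)
cos(theta2) = (43.56 - 49.0 - 9.0) / 42.0
cos(theta2) = -0.34381
theta2 = 110.1091 degrees


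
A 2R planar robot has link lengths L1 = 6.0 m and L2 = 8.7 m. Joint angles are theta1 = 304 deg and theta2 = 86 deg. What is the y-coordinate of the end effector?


Convert angles to radians: theta1 = 5.3058, theta2 = 1.501
y = L1*sin(theta1) + L2*sin(theta1+theta2)
y = -4.9742 + 4.35
y = -0.6242


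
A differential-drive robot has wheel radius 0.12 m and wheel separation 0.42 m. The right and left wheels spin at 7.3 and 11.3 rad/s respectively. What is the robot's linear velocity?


vR = r*wR = 0.12*7.3 = 0.876 m/s
vL = r*wL = 0.12*11.3 = 1.356 m/s
v = (vR+vL)/2 = 1.116 m/s
omega = (vR-vL)/L = -1.1429 rad/s
linear velocity = 1.116 m/s


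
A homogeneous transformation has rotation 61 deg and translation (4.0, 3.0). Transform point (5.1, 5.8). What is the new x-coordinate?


x' = cos(theta)*px - sin(theta)*py + tx
= 0.4848*5.1 - 0.8746*5.8 + 4.0
= 1.3997


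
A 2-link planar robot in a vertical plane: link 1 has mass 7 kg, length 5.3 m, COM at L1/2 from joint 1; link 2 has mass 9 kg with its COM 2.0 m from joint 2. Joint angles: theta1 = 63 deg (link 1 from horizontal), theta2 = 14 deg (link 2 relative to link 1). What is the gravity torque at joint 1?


Horizontal distance from joint 1 to link-1 COM:
  x_c1 = (L1/2)*cos(t1) = 2.65 * 0.454 = 1.2031 m
Horizontal distance from joint 1 to link-2 COM:
  x_c2 = L1*cos(t1) + Lc2*cos(t1+t2)
       = 5.3*0.454 + 2.0*0.225 = 2.8561 m
tau1 = m1*g*x_c1 + m2*g*x_c2
     = 7*9.81*1.2031 + 9*9.81*2.8561
     = 82.6151 + 252.1608
     = 334.776 Nm


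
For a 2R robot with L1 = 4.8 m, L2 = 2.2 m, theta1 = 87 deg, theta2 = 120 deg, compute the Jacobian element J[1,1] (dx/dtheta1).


J[1,1] = -L1*sin(t1) - L2*sin(t1+t2)
= -4.8*sin(87) - 2.2*sin(207)
= -3.7946


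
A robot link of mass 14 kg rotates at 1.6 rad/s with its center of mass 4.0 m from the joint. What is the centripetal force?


F = m * omega^2 * r
= 14 * 1.6^2 * 4.0
= 14 * 2.56 * 4.0
= 143.36 N


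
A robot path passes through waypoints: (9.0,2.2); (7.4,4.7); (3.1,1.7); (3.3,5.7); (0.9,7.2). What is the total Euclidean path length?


Segment lengths:
  seg1 = sqrt((-1.6)^2 + (2.5)^2) = 2.9682
  seg2 = sqrt((-4.3)^2 + (-3.0)^2) = 5.2431
  seg3 = sqrt((0.2)^2 + (4.0)^2) = 4.005
  seg4 = sqrt((-2.4)^2 + (1.5)^2) = 2.8302
Total = 15.0464


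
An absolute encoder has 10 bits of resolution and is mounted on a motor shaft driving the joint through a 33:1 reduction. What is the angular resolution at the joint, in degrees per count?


counts = 2^10 = 1024
effective counts at joint = 1024 * 33 = 33792
resolution = 360 / 33792
= 0.0107 deg/count


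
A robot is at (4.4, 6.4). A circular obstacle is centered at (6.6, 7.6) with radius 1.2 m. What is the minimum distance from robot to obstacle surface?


center_dist = sqrt((4.4-6.6)^2 + (6.4-7.6)^2)
= sqrt(4.84 + 1.44)
= 2.506
min_dist = center_dist - radius = 2.506 - 1.2 = 1.306 m


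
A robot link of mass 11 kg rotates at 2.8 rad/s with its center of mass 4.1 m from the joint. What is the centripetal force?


F = m * omega^2 * r
= 11 * 2.8^2 * 4.1
= 11 * 7.84 * 4.1
= 353.584 N


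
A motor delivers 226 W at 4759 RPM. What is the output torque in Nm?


omega = 4759 * 2*pi/60 = 498.3613 rad/s
tau = P / omega = 226 / 498.3613
= 0.4535 Nm


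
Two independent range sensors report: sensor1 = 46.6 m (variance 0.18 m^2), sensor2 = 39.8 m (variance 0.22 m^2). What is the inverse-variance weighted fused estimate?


w1 = (1/var1) / (1/var1 + 1/var2)
   = 5.5556 / (5.5556 + 4.5455) = 0.55
w2 = 1 - w1 = 0.45
fused = w1*s1 + w2*s2 = 25.63 + 17.91
= 43.54 m


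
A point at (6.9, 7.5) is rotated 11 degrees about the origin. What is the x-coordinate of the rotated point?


x' = x*cos(theta) - y*sin(theta)
cos(11 deg) = 0.9816, sin(11 deg) = 0.1908
x' = 6.9 * 0.9816 - 7.5 * 0.1908
= 6.7732 - 1.4311
= 5.3422


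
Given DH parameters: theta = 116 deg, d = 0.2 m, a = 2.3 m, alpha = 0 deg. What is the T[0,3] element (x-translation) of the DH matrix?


T[0,3] = a * cos(theta)
= 2.3 * cos(116 deg)
= 2.3 * -0.4384
= -1.0083


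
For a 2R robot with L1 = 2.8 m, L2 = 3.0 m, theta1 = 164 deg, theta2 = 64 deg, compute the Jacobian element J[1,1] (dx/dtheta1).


J[1,1] = -L1*sin(t1) - L2*sin(t1+t2)
= -2.8*sin(164) - 3.0*sin(228)
= 1.4576


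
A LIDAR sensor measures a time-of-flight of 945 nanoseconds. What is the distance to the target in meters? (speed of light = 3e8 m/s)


tof = 945 ns = 9.45e-07 s
dist = c * tof / 2
= 3e8 * 9.45e-07 / 2
= 141.75 m


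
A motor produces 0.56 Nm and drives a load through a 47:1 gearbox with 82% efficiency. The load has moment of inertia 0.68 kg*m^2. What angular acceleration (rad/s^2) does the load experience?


tau_out = tau_motor * N * eta
= 0.56 * 47 * 0.82 = 21.5824 Nm
alpha = tau_out / I = 21.5824 / 0.68
= 31.7388 rad/s^2


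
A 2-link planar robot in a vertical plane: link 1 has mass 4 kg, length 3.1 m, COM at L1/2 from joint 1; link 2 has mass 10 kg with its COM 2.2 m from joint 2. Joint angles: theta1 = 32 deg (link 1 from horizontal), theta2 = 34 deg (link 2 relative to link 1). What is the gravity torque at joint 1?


Horizontal distance from joint 1 to link-1 COM:
  x_c1 = (L1/2)*cos(t1) = 1.55 * 0.848 = 1.3145 m
Horizontal distance from joint 1 to link-2 COM:
  x_c2 = L1*cos(t1) + Lc2*cos(t1+t2)
       = 3.1*0.848 + 2.2*0.4067 = 3.5238 m
tau1 = m1*g*x_c1 + m2*g*x_c2
     = 4*9.81*1.3145 + 10*9.81*3.5238
     = 51.58 + 345.6818
     = 397.2618 Nm


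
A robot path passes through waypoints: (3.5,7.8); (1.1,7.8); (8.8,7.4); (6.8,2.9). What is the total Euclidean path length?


Segment lengths:
  seg1 = sqrt((-2.4)^2 + (0.0)^2) = 2.4
  seg2 = sqrt((7.7)^2 + (-0.4)^2) = 7.7104
  seg3 = sqrt((-2.0)^2 + (-4.5)^2) = 4.9244
Total = 15.0348


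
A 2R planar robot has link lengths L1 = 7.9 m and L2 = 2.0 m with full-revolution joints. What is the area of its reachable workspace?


r_max = L1 + L2 = 9.9 m
r_min = |L1 - L2| = 5.9 m
Area = pi*(r_max^2 - r_min^2)
= pi*(98.01 - 34.81)
= pi * 63.2
= 198.5487 m^2


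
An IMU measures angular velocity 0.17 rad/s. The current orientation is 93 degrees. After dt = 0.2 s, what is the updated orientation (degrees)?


delta_theta = w * dt = 0.17 * 0.2 = 0.034 rad
= 1.9481 deg
theta_new = 93 + 1.9481 = 94.9481 deg


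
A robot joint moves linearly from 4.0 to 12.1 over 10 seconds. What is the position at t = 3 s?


s = t/T = 3/10 = 0.3
p(t) = p0 + (pf-p0)*s
= 4.0 + (12.1 - 4.0) * 0.3
= 6.43


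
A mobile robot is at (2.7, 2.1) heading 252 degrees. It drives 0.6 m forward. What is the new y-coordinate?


y_new = y0 + d*sin(theta)
= 2.1 + 0.6*sin(252)
= 2.1 + -0.5706
= 1.5294


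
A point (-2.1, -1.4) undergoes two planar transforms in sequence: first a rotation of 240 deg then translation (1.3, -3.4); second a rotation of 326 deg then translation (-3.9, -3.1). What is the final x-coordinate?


After transform 1:
x1 = cos(240)*-2.1 - sin(240)*-1.4 + 1.3 = 1.1376
y1 = sin(240)*-2.1 + cos(240)*-1.4 + -3.4 = -0.8813
After transform 2:
x2 = cos(326)*1.1376 - sin(326)*-0.8813 + -3.9
= -3.4498


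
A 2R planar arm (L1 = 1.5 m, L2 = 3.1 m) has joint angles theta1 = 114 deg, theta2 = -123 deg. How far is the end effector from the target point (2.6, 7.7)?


End effector via forward kinematics:
x = L1*cos(t1) + L2*cos(t1+t2) = 2.4517
y = L1*sin(t1) + L2*sin(t1+t2) = 0.8854
Distance to target:
d = sqrt((2.6 - 2.4517)^2 + (7.7 - 0.8854)^2)
= sqrt(0.022 + 46.4392)
= 6.8162 m


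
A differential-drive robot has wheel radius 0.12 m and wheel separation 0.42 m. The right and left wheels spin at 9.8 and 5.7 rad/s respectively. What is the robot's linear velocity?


vR = r*wR = 0.12*9.8 = 1.176 m/s
vL = r*wL = 0.12*5.7 = 0.684 m/s
v = (vR+vL)/2 = 0.93 m/s
omega = (vR-vL)/L = 1.1714 rad/s
linear velocity = 0.93 m/s


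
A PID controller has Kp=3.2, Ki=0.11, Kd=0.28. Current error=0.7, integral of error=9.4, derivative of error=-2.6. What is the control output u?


u = Kp*e + Ki*int(e) + Kd*de/dt
= 3.2*0.7 + 0.11*9.4 + 0.28*(-2.6)
= 2.24 + 1.034 + -0.728
= 2.546


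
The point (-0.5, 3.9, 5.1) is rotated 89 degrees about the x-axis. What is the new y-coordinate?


Rotation about x-axis: y' = y*cos(theta) - z*sin(theta)
= 3.9 * 0.0175 - 5.1 * 0.9998
= -5.0312


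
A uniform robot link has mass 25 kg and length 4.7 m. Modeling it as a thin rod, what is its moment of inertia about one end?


I = (1/3) * m * L^2
= (1/3) * 25 * 4.7^2
= 0.333333 * 25 * 22.09
= 184.0833 kg*m^2


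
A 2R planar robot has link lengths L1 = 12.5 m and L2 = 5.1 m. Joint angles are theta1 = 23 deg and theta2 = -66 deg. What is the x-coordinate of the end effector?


Convert angles to radians: theta1 = 0.4014, theta2 = -1.1519
x = L1*cos(theta1) + L2*cos(theta1+theta2)
x = 11.5063 + 3.7299
x = 15.2362


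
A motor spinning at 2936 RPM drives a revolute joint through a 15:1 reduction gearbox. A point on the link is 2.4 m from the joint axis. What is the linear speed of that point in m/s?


omega_motor = 2936 * 2*pi/60 = 307.4572 rad/s
omega_joint = omega_motor / 15 = 20.4971 rad/s
v = omega_joint * r = 20.4971 * 2.4
= 49.1932 m/s


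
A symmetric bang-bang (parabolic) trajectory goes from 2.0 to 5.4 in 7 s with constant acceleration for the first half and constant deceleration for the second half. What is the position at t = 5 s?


Symmetric rest-to-rest: each phase covers (pf-p0)/2 in time T/2. 0.5*a*(T/2)^2 = (pf-p0)/2 => a = 4*(pf-p0)/T^2
a = 4*(5.4-2.0)/7^2 = 0.2776
t = 5 is in the deceleration phase (t > T/2).
p = pf - 0.5*a*(T-t)^2 = 5.4 - 0.5*0.2776*2^2
= 4.8449


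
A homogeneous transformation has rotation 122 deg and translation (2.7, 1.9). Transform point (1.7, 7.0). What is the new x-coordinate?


x' = cos(theta)*px - sin(theta)*py + tx
= -0.5299*1.7 - 0.848*7.0 + 2.7
= -4.1372


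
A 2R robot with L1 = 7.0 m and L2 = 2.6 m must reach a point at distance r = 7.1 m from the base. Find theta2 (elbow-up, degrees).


cos(theta2) = (r^2 - L1^2 - L2^2) / (2*L1*L2)
cos(theta2) = (50.41 - 49.0 - 6.76) / 36.4
cos(theta2) = -0.146978
theta2 = 98.4518 degrees


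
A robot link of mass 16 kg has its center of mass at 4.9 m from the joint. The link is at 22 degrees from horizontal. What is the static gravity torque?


tau = m*g*L*cos(angle)
= 16 * 9.81 * 4.9 * cos(22 deg)
= 16 * 9.81 * 4.9 * 0.9272
= 713.1008 Nm


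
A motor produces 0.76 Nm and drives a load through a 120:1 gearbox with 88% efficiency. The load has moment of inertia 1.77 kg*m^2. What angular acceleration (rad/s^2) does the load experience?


tau_out = tau_motor * N * eta
= 0.76 * 120 * 0.88 = 80.256 Nm
alpha = tau_out / I = 80.256 / 1.77
= 45.3424 rad/s^2


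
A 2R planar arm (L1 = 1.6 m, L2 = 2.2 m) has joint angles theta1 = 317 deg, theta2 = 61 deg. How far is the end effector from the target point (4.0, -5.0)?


End effector via forward kinematics:
x = L1*cos(t1) + L2*cos(t1+t2) = 3.2625
y = L1*sin(t1) + L2*sin(t1+t2) = -0.4114
Distance to target:
d = sqrt((4.0 - 3.2625)^2 + (-5.0 - -0.4114)^2)
= sqrt(0.5439 + 21.0556)
= 4.6475 m


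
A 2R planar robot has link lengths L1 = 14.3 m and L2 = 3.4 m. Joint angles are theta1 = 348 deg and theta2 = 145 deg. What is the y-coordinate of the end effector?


Convert angles to radians: theta1 = 6.0737, theta2 = 2.5307
y = L1*sin(theta1) + L2*sin(theta1+theta2)
y = -2.9731 + 2.4866
y = -0.4865


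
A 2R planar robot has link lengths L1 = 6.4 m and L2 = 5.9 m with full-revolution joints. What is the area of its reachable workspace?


r_max = L1 + L2 = 12.3 m
r_min = |L1 - L2| = 0.5 m
Area = pi*(r_max^2 - r_min^2)
= pi*(151.29 - 0.25)
= pi * 151.04
= 474.5062 m^2


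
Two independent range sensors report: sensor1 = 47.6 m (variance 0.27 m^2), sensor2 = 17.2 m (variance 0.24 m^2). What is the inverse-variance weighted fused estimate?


w1 = (1/var1) / (1/var1 + 1/var2)
   = 3.7037 / (3.7037 + 4.1667) = 0.4706
w2 = 1 - w1 = 0.5294
fused = w1*s1 + w2*s2 = 22.4 + 9.1059
= 31.5059 m


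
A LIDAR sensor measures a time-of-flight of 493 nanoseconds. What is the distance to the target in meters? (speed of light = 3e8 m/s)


tof = 493 ns = 4.93e-07 s
dist = c * tof / 2
= 3e8 * 4.93e-07 / 2
= 73.95 m


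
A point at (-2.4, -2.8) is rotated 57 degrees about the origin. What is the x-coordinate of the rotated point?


x' = x*cos(theta) - y*sin(theta)
cos(57 deg) = 0.5446, sin(57 deg) = 0.8387
x' = -2.4 * 0.5446 - -2.8 * 0.8387
= -1.3071 - -2.3483
= 1.0411


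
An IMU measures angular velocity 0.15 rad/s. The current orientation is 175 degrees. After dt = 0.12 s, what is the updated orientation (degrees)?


delta_theta = w * dt = 0.15 * 0.12 = 0.018 rad
= 1.0313 deg
theta_new = 175 + 1.0313 = 176.0313 deg


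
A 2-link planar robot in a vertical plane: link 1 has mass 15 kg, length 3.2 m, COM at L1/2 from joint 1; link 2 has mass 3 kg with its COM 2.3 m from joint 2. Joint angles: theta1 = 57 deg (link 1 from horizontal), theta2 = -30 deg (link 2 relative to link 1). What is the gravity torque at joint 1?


Horizontal distance from joint 1 to link-1 COM:
  x_c1 = (L1/2)*cos(t1) = 1.6 * 0.5446 = 0.8714 m
Horizontal distance from joint 1 to link-2 COM:
  x_c2 = L1*cos(t1) + Lc2*cos(t1+t2)
       = 3.2*0.5446 + 2.3*0.891 = 3.7922 m
tau1 = m1*g*x_c1 + m2*g*x_c2
     = 15*9.81*0.8714 + 3*9.81*3.7922
     = 128.2298 + 111.6033
     = 239.8331 Nm


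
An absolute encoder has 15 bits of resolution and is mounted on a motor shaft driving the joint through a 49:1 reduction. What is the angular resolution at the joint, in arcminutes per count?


counts = 2^15 = 32768
effective counts at joint = 32768 * 49 = 1605632
resolution = 360*60 / 1605632
= 0.0135 arcmin/count


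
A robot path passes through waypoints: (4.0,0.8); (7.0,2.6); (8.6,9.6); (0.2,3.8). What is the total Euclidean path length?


Segment lengths:
  seg1 = sqrt((3.0)^2 + (1.8)^2) = 3.4986
  seg2 = sqrt((1.6)^2 + (7.0)^2) = 7.1805
  seg3 = sqrt((-8.4)^2 + (-5.8)^2) = 10.2078
Total = 20.8869


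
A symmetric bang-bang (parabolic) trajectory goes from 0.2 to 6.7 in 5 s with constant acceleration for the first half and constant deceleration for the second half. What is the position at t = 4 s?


Symmetric rest-to-rest: each phase covers (pf-p0)/2 in time T/2. 0.5*a*(T/2)^2 = (pf-p0)/2 => a = 4*(pf-p0)/T^2
a = 4*(6.7-0.2)/5^2 = 1.04
t = 4 is in the deceleration phase (t > T/2).
p = pf - 0.5*a*(T-t)^2 = 6.7 - 0.5*1.04*1^2
= 6.18


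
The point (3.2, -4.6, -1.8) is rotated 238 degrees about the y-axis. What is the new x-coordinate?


Rotation about y-axis: x' = x*cos(theta) + z*sin(theta)
= 3.2 * -0.5299 + -1.8 * -0.848
= -0.1693


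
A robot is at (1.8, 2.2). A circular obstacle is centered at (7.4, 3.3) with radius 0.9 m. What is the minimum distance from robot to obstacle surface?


center_dist = sqrt((1.8-7.4)^2 + (2.2-3.3)^2)
= sqrt(31.36 + 1.21)
= 5.707
min_dist = center_dist - radius = 5.707 - 0.9 = 4.807 m


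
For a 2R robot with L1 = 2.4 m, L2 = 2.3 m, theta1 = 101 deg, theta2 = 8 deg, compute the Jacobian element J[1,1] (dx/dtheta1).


J[1,1] = -L1*sin(t1) - L2*sin(t1+t2)
= -2.4*sin(101) - 2.3*sin(109)
= -4.5306


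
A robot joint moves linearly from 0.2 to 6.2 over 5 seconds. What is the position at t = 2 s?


s = t/T = 2/5 = 0.4
p(t) = p0 + (pf-p0)*s
= 0.2 + (6.2 - 0.2) * 0.4
= 2.6


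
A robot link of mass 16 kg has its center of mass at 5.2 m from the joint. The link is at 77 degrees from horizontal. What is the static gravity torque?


tau = m*g*L*cos(angle)
= 16 * 9.81 * 5.2 * cos(77 deg)
= 16 * 9.81 * 5.2 * 0.225
= 183.6033 Nm


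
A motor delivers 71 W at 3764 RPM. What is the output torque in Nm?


omega = 3764 * 2*pi/60 = 394.1652 rad/s
tau = P / omega = 71 / 394.1652
= 0.1801 Nm


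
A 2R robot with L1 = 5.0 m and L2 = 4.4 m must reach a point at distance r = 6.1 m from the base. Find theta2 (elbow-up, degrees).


cos(theta2) = (r^2 - L1^2 - L2^2) / (2*L1*L2)
cos(theta2) = (37.21 - 25.0 - 19.36) / 44.0
cos(theta2) = -0.1625
theta2 = 99.352 degrees


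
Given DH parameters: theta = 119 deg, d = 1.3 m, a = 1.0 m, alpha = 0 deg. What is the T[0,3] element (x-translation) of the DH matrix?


T[0,3] = a * cos(theta)
= 1.0 * cos(119 deg)
= 1.0 * -0.4848
= -0.4848


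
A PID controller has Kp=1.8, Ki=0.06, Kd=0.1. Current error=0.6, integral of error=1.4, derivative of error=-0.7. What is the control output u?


u = Kp*e + Ki*int(e) + Kd*de/dt
= 1.8*0.6 + 0.06*1.4 + 0.1*(-0.7)
= 1.08 + 0.084 + -0.07
= 1.094


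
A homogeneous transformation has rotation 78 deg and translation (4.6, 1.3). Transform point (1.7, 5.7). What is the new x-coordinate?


x' = cos(theta)*px - sin(theta)*py + tx
= 0.2079*1.7 - 0.9781*5.7 + 4.6
= -0.622


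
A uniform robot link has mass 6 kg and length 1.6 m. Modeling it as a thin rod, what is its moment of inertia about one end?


I = (1/3) * m * L^2
= (1/3) * 6 * 1.6^2
= 0.333333 * 6 * 2.56
= 5.12 kg*m^2


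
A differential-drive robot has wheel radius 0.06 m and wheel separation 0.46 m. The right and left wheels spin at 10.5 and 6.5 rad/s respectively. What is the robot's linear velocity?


vR = r*wR = 0.06*10.5 = 0.63 m/s
vL = r*wL = 0.06*6.5 = 0.39 m/s
v = (vR+vL)/2 = 0.51 m/s
omega = (vR-vL)/L = 0.5217 rad/s
linear velocity = 0.51 m/s


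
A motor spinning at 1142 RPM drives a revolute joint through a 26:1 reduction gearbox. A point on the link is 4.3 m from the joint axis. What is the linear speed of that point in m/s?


omega_motor = 1142 * 2*pi/60 = 119.59 rad/s
omega_joint = omega_motor / 26 = 4.5996 rad/s
v = omega_joint * r = 4.5996 * 4.3
= 19.7783 m/s


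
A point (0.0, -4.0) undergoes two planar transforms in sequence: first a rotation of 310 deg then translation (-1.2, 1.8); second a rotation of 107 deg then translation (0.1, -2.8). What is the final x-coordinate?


After transform 1:
x1 = cos(310)*0.0 - sin(310)*-4.0 + -1.2 = -4.2642
y1 = sin(310)*0.0 + cos(310)*-4.0 + 1.8 = -0.7712
After transform 2:
x2 = cos(107)*-4.2642 - sin(107)*-0.7712 + 0.1
= 2.0842


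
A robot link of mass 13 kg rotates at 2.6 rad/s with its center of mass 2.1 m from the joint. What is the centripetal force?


F = m * omega^2 * r
= 13 * 2.6^2 * 2.1
= 13 * 6.76 * 2.1
= 184.548 N


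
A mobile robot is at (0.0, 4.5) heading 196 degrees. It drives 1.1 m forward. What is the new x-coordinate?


x_new = x0 + d*cos(theta)
= 0.0 + 1.1*cos(196)
= 0.0 + -1.0574
= -1.0574


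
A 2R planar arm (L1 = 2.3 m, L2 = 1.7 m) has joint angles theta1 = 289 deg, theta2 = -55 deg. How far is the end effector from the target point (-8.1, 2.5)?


End effector via forward kinematics:
x = L1*cos(t1) + L2*cos(t1+t2) = -0.2504
y = L1*sin(t1) + L2*sin(t1+t2) = -3.55
Distance to target:
d = sqrt((-8.1 - -0.2504)^2 + (2.5 - -3.55)^2)
= sqrt(61.6158 + 36.6028)
= 9.9105 m


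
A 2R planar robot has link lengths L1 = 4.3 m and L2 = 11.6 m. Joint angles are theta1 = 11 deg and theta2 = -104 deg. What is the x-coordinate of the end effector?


Convert angles to radians: theta1 = 0.192, theta2 = -1.8151
x = L1*cos(theta1) + L2*cos(theta1+theta2)
x = 4.221 + -0.6071
x = 3.6139


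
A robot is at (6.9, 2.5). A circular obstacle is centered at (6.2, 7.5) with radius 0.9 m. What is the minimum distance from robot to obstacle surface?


center_dist = sqrt((6.9-6.2)^2 + (2.5-7.5)^2)
= sqrt(0.49 + 25.0)
= 5.0488
min_dist = center_dist - radius = 5.0488 - 0.9 = 4.1488 m


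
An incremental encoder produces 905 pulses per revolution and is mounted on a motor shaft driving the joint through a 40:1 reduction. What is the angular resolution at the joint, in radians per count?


counts per rev = 905
effective counts at joint = 905 * 40 = 36200
resolution = 2*pi / 36200
= 1.7357e-04 rad/count


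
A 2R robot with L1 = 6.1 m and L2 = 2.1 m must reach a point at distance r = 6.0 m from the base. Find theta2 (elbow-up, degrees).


cos(theta2) = (r^2 - L1^2 - L2^2) / (2*L1*L2)
cos(theta2) = (36.0 - 37.21 - 4.41) / 25.62
cos(theta2) = -0.21936
theta2 = 102.6714 degrees


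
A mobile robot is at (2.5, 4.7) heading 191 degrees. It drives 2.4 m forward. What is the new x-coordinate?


x_new = x0 + d*cos(theta)
= 2.5 + 2.4*cos(191)
= 2.5 + -2.3559
= 0.1441


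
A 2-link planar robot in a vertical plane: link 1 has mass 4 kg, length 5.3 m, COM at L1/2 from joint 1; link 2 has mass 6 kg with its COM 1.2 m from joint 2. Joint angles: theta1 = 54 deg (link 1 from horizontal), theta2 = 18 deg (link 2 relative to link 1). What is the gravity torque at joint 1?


Horizontal distance from joint 1 to link-1 COM:
  x_c1 = (L1/2)*cos(t1) = 2.65 * 0.5878 = 1.5576 m
Horizontal distance from joint 1 to link-2 COM:
  x_c2 = L1*cos(t1) + Lc2*cos(t1+t2)
       = 5.3*0.5878 + 1.2*0.309 = 3.4861 m
tau1 = m1*g*x_c1 + m2*g*x_c2
     = 4*9.81*1.5576 + 6*9.81*3.4861
     = 61.1214 + 205.1908
     = 266.3122 Nm


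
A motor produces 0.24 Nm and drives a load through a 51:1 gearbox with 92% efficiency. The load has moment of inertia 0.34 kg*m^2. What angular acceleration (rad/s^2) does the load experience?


tau_out = tau_motor * N * eta
= 0.24 * 51 * 0.92 = 11.2608 Nm
alpha = tau_out / I = 11.2608 / 0.34
= 33.12 rad/s^2


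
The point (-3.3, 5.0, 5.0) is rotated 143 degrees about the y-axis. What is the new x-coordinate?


Rotation about y-axis: x' = x*cos(theta) + z*sin(theta)
= -3.3 * -0.7986 + 5.0 * 0.6018
= 5.6446


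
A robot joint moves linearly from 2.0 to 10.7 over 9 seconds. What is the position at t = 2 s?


s = t/T = 2/9 = 0.2222
p(t) = p0 + (pf-p0)*s
= 2.0 + (10.7 - 2.0) * 0.2222
= 3.9333


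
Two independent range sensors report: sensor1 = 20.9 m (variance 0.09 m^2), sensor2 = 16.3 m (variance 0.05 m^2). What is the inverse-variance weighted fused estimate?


w1 = (1/var1) / (1/var1 + 1/var2)
   = 11.1111 / (11.1111 + 20.0) = 0.3571
w2 = 1 - w1 = 0.6429
fused = w1*s1 + w2*s2 = 7.4643 + 10.4786
= 17.9429 m


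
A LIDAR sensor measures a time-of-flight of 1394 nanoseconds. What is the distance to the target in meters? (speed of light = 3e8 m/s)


tof = 1394 ns = 1.394e-06 s
dist = c * tof / 2
= 3e8 * 1.394e-06 / 2
= 209.1 m


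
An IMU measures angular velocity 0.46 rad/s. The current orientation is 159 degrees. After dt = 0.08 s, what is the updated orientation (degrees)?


delta_theta = w * dt = 0.46 * 0.08 = 0.0368 rad
= 2.1085 deg
theta_new = 159 + 2.1085 = 161.1085 deg


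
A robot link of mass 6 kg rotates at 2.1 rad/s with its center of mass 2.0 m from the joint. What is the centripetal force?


F = m * omega^2 * r
= 6 * 2.1^2 * 2.0
= 6 * 4.41 * 2.0
= 52.92 N


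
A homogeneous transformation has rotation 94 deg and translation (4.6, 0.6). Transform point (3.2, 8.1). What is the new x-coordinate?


x' = cos(theta)*px - sin(theta)*py + tx
= -0.0698*3.2 - 0.9976*8.1 + 4.6
= -3.7035


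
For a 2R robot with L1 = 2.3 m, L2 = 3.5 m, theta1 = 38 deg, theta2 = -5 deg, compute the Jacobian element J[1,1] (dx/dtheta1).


J[1,1] = -L1*sin(t1) - L2*sin(t1+t2)
= -2.3*sin(38) - 3.5*sin(33)
= -3.3223


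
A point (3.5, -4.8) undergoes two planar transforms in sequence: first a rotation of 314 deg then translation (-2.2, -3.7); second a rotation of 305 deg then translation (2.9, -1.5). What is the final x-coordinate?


After transform 1:
x1 = cos(314)*3.5 - sin(314)*-4.8 + -2.2 = -3.2215
y1 = sin(314)*3.5 + cos(314)*-4.8 + -3.7 = -9.552
After transform 2:
x2 = cos(305)*-3.2215 - sin(305)*-9.552 + 2.9
= -6.7724


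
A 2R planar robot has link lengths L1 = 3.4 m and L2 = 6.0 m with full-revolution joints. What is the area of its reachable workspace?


r_max = L1 + L2 = 9.4 m
r_min = |L1 - L2| = 2.6 m
Area = pi*(r_max^2 - r_min^2)
= pi*(88.36 - 6.76)
= pi * 81.6
= 256.354 m^2


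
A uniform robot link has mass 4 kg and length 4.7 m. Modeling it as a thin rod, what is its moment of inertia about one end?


I = (1/3) * m * L^2
= (1/3) * 4 * 4.7^2
= 0.333333 * 4 * 22.09
= 29.4533 kg*m^2


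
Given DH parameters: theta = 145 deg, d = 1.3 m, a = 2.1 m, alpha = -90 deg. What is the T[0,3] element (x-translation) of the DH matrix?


T[0,3] = a * cos(theta)
= 2.1 * cos(145 deg)
= 2.1 * -0.8192
= -1.7202


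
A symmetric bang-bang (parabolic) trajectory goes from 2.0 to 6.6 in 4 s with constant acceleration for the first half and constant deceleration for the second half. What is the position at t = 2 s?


Symmetric rest-to-rest: each phase covers (pf-p0)/2 in time T/2. 0.5*a*(T/2)^2 = (pf-p0)/2 => a = 4*(pf-p0)/T^2
a = 4*(6.6-2.0)/4^2 = 1.15
t = 2 is in the acceleration phase (t <= T/2).
p = p0 + 0.5*a*t^2 = 2.0 + 0.5*1.15*2^2
= 4.3


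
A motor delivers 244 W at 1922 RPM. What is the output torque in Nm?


omega = 1922 * 2*pi/60 = 201.2714 rad/s
tau = P / omega = 244 / 201.2714
= 1.2123 Nm


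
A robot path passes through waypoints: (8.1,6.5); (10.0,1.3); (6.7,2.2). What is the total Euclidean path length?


Segment lengths:
  seg1 = sqrt((1.9)^2 + (-5.2)^2) = 5.5362
  seg2 = sqrt((-3.3)^2 + (0.9)^2) = 3.4205
Total = 8.9568


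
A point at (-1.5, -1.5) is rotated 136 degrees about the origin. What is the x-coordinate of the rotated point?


x' = x*cos(theta) - y*sin(theta)
cos(136 deg) = -0.7193, sin(136 deg) = 0.6947
x' = -1.5 * -0.7193 - -1.5 * 0.6947
= 1.079 - -1.042
= 2.121


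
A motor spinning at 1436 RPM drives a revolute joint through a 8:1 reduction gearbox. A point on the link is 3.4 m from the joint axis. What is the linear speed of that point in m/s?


omega_motor = 1436 * 2*pi/60 = 150.3776 rad/s
omega_joint = omega_motor / 8 = 18.7972 rad/s
v = omega_joint * r = 18.7972 * 3.4
= 63.9105 m/s


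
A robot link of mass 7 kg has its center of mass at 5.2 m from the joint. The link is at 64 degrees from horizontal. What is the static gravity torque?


tau = m*g*L*cos(angle)
= 7 * 9.81 * 5.2 * cos(64 deg)
= 7 * 9.81 * 5.2 * 0.4384
= 156.5353 Nm


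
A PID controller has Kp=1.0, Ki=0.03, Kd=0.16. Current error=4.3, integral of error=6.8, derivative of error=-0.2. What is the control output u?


u = Kp*e + Ki*int(e) + Kd*de/dt
= 1.0*4.3 + 0.03*6.8 + 0.16*(-0.2)
= 4.3 + 0.204 + -0.032
= 4.472


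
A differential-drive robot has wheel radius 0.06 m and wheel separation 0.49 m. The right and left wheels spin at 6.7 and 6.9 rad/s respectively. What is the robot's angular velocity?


vR = r*wR = 0.06*6.7 = 0.402 m/s
vL = r*wL = 0.06*6.9 = 0.414 m/s
v = (vR+vL)/2 = 0.408 m/s
omega = (vR-vL)/L = -0.0245 rad/s
angular velocity = -0.0245 rad/s
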